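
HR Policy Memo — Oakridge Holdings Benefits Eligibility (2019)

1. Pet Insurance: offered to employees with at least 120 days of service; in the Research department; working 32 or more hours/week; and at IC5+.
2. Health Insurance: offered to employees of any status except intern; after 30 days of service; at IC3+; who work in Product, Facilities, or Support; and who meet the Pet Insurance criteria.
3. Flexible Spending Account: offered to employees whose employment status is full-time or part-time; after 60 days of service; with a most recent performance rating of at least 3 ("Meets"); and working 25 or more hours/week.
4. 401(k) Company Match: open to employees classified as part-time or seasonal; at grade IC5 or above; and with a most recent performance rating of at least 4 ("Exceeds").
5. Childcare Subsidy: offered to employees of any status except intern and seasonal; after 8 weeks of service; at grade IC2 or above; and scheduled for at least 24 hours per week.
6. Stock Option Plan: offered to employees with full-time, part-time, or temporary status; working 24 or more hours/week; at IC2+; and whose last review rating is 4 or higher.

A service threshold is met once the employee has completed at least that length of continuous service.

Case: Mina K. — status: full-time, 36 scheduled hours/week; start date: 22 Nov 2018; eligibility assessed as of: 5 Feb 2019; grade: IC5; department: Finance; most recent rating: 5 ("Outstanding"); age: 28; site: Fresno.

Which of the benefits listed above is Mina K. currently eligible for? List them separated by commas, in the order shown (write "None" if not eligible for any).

Service from 22 Nov 2018 to 5 Feb 2019: 75 days.
Pet Insurance — service 75 days < 120 days ✗ → not eligible.
Health Insurance — status full-time ✓ (not excluded); service 75 days ≥ 30 days ✓; grade IC5 ≥ IC3 ✓; dept Finance ✗ → not eligible.
Flexible Spending Account — status full-time ✓; service 75 days ≥ 60 days ✓; rating 5 ≥ 3 ✓; 36 hrs/wk ≥ 25 ✓ → eligible.
401(k) Company Match — status full-time ✗ (requires part-time or seasonal) → not eligible.
Childcare Subsidy — status full-time ✓ (not excluded); service 75 days ≥ 8 weeks (≈56 days) ✓; grade IC5 ≥ IC2 ✓; 36 hrs/wk ≥ 24 ✓ → eligible.
Stock Option Plan — status full-time ✓; 36 hrs/wk ≥ 24 ✓; grade IC5 ≥ IC2 ✓; rating 5 ≥ 4 ✓ → eligible.

Flexible Spending Account, Childcare Subsidy, Stock Option Plan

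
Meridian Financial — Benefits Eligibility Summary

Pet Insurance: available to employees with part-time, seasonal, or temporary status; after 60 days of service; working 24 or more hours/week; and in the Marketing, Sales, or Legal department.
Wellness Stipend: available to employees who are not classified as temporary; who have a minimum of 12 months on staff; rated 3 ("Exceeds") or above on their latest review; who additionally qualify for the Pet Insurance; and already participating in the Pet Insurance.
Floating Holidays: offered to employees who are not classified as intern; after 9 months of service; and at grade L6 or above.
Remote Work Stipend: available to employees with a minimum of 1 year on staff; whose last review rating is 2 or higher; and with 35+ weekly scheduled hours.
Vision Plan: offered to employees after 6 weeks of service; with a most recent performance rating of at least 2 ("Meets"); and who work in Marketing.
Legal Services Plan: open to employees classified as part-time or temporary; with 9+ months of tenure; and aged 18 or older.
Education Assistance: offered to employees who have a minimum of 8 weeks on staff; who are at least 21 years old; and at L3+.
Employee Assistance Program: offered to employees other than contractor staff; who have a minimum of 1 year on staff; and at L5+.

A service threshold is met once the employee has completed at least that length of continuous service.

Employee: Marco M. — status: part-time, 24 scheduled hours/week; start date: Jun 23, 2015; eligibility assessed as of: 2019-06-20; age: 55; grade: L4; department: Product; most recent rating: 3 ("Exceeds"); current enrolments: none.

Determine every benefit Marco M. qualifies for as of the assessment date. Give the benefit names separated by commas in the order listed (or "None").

Legal Services Plan, Education Assistance

Service from Jun 23, 2015 to 2019-06-20: 1458 days.
Pet Insurance — status part-time ✓; service 1458 days ≥ 60 days ✓; 24 hrs/wk ≥ 24 ✓; dept Product ✗ → not eligible.
Wellness Stipend — status part-time ✓ (not excluded); service 1458 days ≥ 12 months (≈360 days) ✓; rating 3 ≥ 3 ✓; not eligible for Pet Insurance ✗ → not eligible.
Floating Holidays — status part-time ✓ (not excluded); service 1458 days ≥ 9 months (≈270 days) ✓; grade L4 < L6 ✗ → not eligible.
Remote Work Stipend — service 1458 days ≥ 1 year (≈365 days) ✓; rating 3 ≥ 2 ✓; 24 hrs/wk < 35 ✗ → not eligible.
Vision Plan — service 1458 days ≥ 6 weeks (≈42 days) ✓; rating 3 ≥ 2 ✓; dept Product ✗ → not eligible.
Legal Services Plan — status part-time ✓; service 1458 days ≥ 9 months (≈270 days) ✓; age 55 ≥ 18 ✓ → eligible.
Education Assistance — service 1458 days ≥ 8 weeks (≈56 days) ✓; age 55 ≥ 21 ✓; grade L4 ≥ L3 ✓ → eligible.
Employee Assistance Program — status part-time ✓ (not excluded); service 1458 days ≥ 1 year (≈365 days) ✓; grade L4 < L5 ✗ → not eligible.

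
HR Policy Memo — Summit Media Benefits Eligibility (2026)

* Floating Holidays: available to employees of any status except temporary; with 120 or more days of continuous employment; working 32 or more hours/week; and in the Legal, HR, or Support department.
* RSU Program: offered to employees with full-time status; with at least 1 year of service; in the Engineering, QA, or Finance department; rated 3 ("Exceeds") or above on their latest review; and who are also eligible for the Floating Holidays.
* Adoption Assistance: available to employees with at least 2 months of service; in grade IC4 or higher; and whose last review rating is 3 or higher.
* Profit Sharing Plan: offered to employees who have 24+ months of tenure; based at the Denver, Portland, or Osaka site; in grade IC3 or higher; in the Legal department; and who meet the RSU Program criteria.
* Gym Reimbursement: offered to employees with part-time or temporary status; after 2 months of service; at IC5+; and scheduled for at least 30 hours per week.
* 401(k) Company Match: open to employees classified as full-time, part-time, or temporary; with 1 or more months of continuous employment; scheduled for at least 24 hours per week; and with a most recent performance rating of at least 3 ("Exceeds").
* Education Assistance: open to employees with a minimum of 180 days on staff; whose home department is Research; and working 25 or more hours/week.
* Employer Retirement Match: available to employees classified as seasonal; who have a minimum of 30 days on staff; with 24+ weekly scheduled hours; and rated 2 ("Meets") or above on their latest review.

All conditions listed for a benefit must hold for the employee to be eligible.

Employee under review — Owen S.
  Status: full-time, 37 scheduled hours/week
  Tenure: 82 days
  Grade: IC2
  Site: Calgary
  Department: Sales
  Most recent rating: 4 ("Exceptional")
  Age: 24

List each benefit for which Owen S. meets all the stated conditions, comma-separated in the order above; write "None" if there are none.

Floating Holidays — status full-time ✓ (not excluded); service 82 days < 120 days ✗ → not eligible.
RSU Program — status full-time ✓; service 82 days < 1 year (≈365 days) ✗ → not eligible.
Adoption Assistance — service 82 days ≥ 2 months (≈60 days) ✓; grade IC2 < IC4 ✗ → not eligible.
Profit Sharing Plan — service 82 days < 24 months (≈720 days) ✗ → not eligible.
Gym Reimbursement — status full-time ✗ (requires part-time or temporary) → not eligible.
401(k) Company Match — status full-time ✓; service 82 days ≥ 1 month (≈30 days) ✓; 37 hrs/wk ≥ 24 ✓; rating 4 ≥ 3 ✓ → eligible.
Education Assistance — service 82 days < 180 days ✗ → not eligible.
Employer Retirement Match — status full-time ✗ (requires seasonal) → not eligible.

401(k) Company Match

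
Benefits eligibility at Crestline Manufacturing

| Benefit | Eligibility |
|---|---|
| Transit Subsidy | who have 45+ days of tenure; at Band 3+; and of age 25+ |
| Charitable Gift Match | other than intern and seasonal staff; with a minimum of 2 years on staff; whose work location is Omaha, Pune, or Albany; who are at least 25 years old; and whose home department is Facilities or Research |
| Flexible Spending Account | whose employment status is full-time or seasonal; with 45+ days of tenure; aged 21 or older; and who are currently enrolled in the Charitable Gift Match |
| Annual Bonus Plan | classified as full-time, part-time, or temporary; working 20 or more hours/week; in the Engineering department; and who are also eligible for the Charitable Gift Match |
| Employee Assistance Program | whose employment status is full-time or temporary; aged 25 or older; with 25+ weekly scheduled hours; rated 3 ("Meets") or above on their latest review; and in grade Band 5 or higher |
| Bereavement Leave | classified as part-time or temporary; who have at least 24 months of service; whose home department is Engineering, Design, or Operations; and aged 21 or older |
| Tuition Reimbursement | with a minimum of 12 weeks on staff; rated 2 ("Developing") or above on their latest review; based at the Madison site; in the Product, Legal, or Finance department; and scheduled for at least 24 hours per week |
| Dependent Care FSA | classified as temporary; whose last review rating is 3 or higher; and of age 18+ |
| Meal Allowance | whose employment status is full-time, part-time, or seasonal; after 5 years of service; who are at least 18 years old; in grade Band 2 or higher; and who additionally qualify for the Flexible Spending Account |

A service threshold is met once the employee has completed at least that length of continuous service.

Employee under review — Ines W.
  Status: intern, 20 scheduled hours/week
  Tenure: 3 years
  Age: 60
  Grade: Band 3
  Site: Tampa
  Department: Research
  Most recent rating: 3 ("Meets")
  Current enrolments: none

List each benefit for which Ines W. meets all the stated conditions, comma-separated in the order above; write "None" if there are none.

Transit Subsidy

Transit Subsidy — service 3 years ≥ 45 days ✓; grade Band 3 ≥ Band 3 ✓; age 60 ≥ 25 ✓ → eligible.
Charitable Gift Match — status intern ✗ (excluded) → not eligible.
Flexible Spending Account — status intern ✗ (requires full-time or seasonal) → not eligible.
Annual Bonus Plan — status intern ✗ (requires full-time, part-time, or temporary) → not eligible.
Employee Assistance Program — status intern ✗ (requires full-time or temporary) → not eligible.
Bereavement Leave — status intern ✗ (requires part-time or temporary) → not eligible.
Tuition Reimbursement — service 3 years ≥ 12 weeks (≈84 days) ✓; rating 3 ≥ 2 ✓; site Tampa ✗ (not Madison) → not eligible.
Dependent Care FSA — status intern ✗ (requires temporary) → not eligible.
Meal Allowance — status intern ✗ (requires full-time, part-time, or seasonal) → not eligible.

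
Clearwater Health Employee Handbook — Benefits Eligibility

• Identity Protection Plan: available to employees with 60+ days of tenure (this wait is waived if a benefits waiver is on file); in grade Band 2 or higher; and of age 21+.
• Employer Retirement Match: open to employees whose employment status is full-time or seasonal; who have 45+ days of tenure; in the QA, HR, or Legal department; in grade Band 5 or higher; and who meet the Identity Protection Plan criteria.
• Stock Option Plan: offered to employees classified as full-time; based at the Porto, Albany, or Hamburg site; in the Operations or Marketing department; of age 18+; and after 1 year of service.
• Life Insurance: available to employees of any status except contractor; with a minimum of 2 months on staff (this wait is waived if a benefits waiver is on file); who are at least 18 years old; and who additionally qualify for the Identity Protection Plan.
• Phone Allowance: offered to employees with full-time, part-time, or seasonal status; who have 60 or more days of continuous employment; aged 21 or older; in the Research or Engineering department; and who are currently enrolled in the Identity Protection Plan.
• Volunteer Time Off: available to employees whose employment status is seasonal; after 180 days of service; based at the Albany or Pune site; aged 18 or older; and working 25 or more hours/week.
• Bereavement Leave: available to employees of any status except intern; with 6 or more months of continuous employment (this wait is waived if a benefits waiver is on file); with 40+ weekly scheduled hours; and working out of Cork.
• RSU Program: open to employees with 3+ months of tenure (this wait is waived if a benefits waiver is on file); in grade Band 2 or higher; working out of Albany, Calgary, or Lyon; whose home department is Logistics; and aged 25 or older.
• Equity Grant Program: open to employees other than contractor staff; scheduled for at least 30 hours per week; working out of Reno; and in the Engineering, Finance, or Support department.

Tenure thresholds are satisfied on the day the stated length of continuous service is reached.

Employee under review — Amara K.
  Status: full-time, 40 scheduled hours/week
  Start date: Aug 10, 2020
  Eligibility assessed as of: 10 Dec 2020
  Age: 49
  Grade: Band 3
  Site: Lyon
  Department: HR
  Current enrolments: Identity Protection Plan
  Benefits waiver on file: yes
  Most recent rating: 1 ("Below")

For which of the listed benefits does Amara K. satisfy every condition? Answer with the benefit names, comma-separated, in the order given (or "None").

Identity Protection Plan, Life Insurance

Service from Aug 10, 2020 to 10 Dec 2020: 122 days.
Identity Protection Plan — benefits waiver on file ✓; grade Band 3 ≥ Band 2 ✓; age 49 ≥ 21 ✓ → eligible.
Employer Retirement Match — status full-time ✓; service 122 days ≥ 45 days ✓; dept HR ✓; grade Band 3 < Band 5 ✗ → not eligible.
Stock Option Plan — status full-time ✓; site Lyon ✗ (not Porto, Albany, or Hamburg) → not eligible.
Life Insurance — status full-time ✓ (not excluded); benefits waiver on file ✓; age 49 ≥ 18 ✓; eligible for Identity Protection Plan ✓ → eligible.
Phone Allowance — status full-time ✓; service 122 days ≥ 60 days ✓; age 49 ≥ 21 ✓; dept HR ✗ → not eligible.
Volunteer Time Off — status full-time ✗ (requires seasonal) → not eligible.
Bereavement Leave — status full-time ✓ (not excluded); benefits waiver on file ✓; 40 hrs/wk ≥ 40 ✓; site Lyon ✗ (not Cork) → not eligible.
RSU Program — benefits waiver on file ✓; grade Band 3 ≥ Band 2 ✓; site Lyon ✓; dept HR ✗ → not eligible.
Equity Grant Program — status full-time ✓ (not excluded); 40 hrs/wk ≥ 30 ✓; site Lyon ✗ (not Reno) → not eligible.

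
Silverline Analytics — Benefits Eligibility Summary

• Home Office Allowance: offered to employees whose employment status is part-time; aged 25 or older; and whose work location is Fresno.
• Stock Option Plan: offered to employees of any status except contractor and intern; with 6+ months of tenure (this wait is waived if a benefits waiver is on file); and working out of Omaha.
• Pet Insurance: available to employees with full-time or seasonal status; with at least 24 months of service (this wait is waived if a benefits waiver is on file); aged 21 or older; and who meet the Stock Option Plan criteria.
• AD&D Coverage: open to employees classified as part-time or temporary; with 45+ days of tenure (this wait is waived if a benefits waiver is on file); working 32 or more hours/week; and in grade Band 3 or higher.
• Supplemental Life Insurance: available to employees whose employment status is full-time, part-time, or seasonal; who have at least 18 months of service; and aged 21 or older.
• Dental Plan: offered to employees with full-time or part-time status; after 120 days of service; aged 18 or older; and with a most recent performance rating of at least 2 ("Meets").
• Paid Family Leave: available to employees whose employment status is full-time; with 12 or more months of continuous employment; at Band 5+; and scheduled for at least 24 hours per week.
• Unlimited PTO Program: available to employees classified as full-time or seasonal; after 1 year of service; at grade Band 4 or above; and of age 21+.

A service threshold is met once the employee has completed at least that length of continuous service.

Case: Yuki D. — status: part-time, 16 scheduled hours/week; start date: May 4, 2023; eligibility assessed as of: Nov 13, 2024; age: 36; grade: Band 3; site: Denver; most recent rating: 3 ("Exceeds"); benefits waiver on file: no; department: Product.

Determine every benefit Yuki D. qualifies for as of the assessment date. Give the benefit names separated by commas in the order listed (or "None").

Supplemental Life Insurance, Dental Plan

Service from May 4, 2023 to Nov 13, 2024: 559 days.
Home Office Allowance — status part-time ✓; age 36 ≥ 25 ✓; site Denver ✗ (not Fresno) → not eligible.
Stock Option Plan — status part-time ✓ (not excluded); no waiver, service 559 days ≥ 6 months (≈180 days) ✓; site Denver ✗ (not Omaha) → not eligible.
Pet Insurance — status part-time ✗ (requires full-time or seasonal) → not eligible.
AD&D Coverage — status part-time ✓; no waiver, service 559 days ≥ 45 days ✓; 16 hrs/wk < 32 ✗ → not eligible.
Supplemental Life Insurance — status part-time ✓; service 559 days ≥ 18 months (≈540 days) ✓; age 36 ≥ 21 ✓ → eligible.
Dental Plan — status part-time ✓; service 559 days ≥ 120 days ✓; age 36 ≥ 18 ✓; rating 3 ≥ 2 ✓ → eligible.
Paid Family Leave — status part-time ✗ (requires full-time) → not eligible.
Unlimited PTO Program — status part-time ✗ (requires full-time or seasonal) → not eligible.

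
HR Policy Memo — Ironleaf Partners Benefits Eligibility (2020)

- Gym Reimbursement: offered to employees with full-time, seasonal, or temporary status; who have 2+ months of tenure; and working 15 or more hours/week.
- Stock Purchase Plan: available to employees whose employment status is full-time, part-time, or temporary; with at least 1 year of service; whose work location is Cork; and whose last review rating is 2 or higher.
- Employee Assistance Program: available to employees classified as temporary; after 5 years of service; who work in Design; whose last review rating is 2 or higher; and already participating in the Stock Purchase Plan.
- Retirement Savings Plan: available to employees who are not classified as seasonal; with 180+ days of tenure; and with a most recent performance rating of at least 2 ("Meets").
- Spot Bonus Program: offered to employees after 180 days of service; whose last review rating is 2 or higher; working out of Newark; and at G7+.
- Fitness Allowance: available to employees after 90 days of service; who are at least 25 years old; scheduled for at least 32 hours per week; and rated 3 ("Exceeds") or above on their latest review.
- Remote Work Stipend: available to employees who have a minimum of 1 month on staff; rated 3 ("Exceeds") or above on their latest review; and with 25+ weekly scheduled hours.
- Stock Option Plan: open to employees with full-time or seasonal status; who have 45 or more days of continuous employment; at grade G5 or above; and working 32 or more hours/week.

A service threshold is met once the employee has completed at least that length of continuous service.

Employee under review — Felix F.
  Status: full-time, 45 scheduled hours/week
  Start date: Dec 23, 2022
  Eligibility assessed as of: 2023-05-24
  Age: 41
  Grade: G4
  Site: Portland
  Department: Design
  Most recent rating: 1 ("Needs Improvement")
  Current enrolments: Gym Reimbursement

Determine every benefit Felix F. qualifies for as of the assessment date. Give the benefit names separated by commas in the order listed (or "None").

Service from Dec 23, 2022 to 2023-05-24: 152 days.
Gym Reimbursement — status full-time ✓; service 152 days ≥ 2 months (≈60 days) ✓; 45 hrs/wk ≥ 15 ✓ → eligible.
Stock Purchase Plan — status full-time ✓; service 152 days < 1 year (≈365 days) ✗ → not eligible.
Employee Assistance Program — status full-time ✗ (requires temporary) → not eligible.
Retirement Savings Plan — status full-time ✓ (not excluded); service 152 days < 180 days ✗ → not eligible.
Spot Bonus Program — service 152 days < 180 days ✗ → not eligible.
Fitness Allowance — service 152 days ≥ 90 days ✓; age 41 ≥ 25 ✓; 45 hrs/wk ≥ 32 ✓; rating 1 < 3 ✗ → not eligible.
Remote Work Stipend — service 152 days ≥ 1 month (≈30 days) ✓; rating 1 < 3 ✗ → not eligible.
Stock Option Plan — status full-time ✓; service 152 days ≥ 45 days ✓; grade G4 < G5 ✗ → not eligible.

Gym Reimbursement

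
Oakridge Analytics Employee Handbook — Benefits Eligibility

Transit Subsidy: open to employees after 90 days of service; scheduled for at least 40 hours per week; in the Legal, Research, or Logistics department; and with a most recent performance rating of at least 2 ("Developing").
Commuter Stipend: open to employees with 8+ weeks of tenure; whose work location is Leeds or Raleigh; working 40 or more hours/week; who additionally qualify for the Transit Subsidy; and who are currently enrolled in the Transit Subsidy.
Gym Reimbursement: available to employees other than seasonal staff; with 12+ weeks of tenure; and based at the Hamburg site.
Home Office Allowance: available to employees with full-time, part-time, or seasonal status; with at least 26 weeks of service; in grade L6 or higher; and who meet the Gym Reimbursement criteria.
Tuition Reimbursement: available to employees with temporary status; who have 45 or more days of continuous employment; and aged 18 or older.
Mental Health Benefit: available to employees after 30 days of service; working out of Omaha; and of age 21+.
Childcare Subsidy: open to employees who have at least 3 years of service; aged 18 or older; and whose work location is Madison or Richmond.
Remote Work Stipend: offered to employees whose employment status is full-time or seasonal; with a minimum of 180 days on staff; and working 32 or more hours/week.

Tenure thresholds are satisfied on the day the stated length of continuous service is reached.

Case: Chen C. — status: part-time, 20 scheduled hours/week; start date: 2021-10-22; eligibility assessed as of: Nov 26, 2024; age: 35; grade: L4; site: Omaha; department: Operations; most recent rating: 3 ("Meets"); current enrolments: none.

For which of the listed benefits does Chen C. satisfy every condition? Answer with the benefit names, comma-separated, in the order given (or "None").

Mental Health Benefit

Service from 2021-10-22 to Nov 26, 2024: 1131 days.
Transit Subsidy — service 1131 days ≥ 90 days ✓; 20 hrs/wk < 40 ✗ → not eligible.
Commuter Stipend — service 1131 days ≥ 8 weeks (≈56 days) ✓; site Omaha ✗ (not Leeds or Raleigh) → not eligible.
Gym Reimbursement — status part-time ✓ (not excluded); service 1131 days ≥ 12 weeks (≈84 days) ✓; site Omaha ✗ (not Hamburg) → not eligible.
Home Office Allowance — status part-time ✓; service 1131 days ≥ 26 weeks (≈182 days) ✓; grade L4 < L6 ✗ → not eligible.
Tuition Reimbursement — status part-time ✗ (requires temporary) → not eligible.
Mental Health Benefit — service 1131 days ≥ 30 days ✓; site Omaha ✓; age 35 ≥ 21 ✓ → eligible.
Childcare Subsidy — service 1131 days ≥ 3 years (≈1095 days) ✓; age 35 ≥ 18 ✓; site Omaha ✗ (not Madison or Richmond) → not eligible.
Remote Work Stipend — status part-time ✗ (requires full-time or seasonal) → not eligible.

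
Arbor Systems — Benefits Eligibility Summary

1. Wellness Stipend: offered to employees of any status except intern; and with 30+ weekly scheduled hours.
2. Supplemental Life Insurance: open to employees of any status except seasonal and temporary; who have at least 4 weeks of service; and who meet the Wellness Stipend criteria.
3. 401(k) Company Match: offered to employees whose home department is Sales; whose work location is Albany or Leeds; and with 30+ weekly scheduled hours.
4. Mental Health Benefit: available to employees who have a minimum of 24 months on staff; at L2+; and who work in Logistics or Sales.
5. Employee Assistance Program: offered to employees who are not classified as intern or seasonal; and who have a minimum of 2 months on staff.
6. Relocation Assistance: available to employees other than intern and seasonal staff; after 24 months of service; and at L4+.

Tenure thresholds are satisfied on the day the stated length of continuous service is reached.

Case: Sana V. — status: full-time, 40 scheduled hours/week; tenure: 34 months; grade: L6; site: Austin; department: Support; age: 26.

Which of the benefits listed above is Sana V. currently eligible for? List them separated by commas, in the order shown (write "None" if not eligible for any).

Wellness Stipend, Supplemental Life Insurance, Employee Assistance Program, Relocation Assistance

Wellness Stipend — status full-time ✓ (not excluded); 40 hrs/wk ≥ 30 ✓ → eligible.
Supplemental Life Insurance — status full-time ✓ (not excluded); service 34 months ≥ 4 weeks (≈28 days) ✓; eligible for Wellness Stipend ✓ → eligible.
401(k) Company Match — dept Support ✗ → not eligible.
Mental Health Benefit — service 34 months ≥ 24 months ✓; grade L6 ≥ L2 ✓; dept Support ✗ → not eligible.
Employee Assistance Program — status full-time ✓ (not excluded); service 34 months ≥ 2 months ✓ → eligible.
Relocation Assistance — status full-time ✓ (not excluded); service 34 months ≥ 24 months ✓; grade L6 ≥ L4 ✓ → eligible.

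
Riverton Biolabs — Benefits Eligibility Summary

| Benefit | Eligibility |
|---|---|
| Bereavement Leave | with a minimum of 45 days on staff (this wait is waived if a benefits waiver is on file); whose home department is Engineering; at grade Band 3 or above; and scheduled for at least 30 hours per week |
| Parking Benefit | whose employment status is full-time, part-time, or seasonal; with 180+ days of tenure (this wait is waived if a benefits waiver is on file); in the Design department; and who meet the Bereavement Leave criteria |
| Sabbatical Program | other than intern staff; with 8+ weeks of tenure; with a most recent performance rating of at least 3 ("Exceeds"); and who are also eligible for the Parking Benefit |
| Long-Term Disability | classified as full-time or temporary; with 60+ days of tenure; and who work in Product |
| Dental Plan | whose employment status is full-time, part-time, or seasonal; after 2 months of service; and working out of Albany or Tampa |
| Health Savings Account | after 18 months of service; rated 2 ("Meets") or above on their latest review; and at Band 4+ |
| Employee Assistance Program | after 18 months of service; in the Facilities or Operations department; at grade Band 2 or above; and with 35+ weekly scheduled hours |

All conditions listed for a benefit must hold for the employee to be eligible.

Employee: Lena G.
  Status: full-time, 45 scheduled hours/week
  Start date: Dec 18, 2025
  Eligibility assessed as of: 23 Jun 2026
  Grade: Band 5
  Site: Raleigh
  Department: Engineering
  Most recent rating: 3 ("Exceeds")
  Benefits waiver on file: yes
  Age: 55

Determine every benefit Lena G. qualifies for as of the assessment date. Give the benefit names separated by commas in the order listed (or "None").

Service from Dec 18, 2025 to 23 Jun 2026: 187 days.
Bereavement Leave — benefits waiver on file ✓; dept Engineering ✓; grade Band 5 ≥ Band 3 ✓; 45 hrs/wk ≥ 30 ✓ → eligible.
Parking Benefit — status full-time ✓; benefits waiver on file ✓; dept Engineering ✗ → not eligible.
Sabbatical Program — status full-time ✓ (not excluded); service 187 days ≥ 8 weeks (≈56 days) ✓; rating 3 ≥ 3 ✓; not eligible for Parking Benefit ✗ → not eligible.
Long-Term Disability — status full-time ✓; service 187 days ≥ 60 days ✓; dept Engineering ✗ → not eligible.
Dental Plan — status full-time ✓; service 187 days ≥ 2 months (≈60 days) ✓; site Raleigh ✗ (not Albany or Tampa) → not eligible.
Health Savings Account — service 187 days < 18 months (≈540 days) ✗ → not eligible.
Employee Assistance Program — service 187 days < 18 months (≈540 days) ✗ → not eligible.

Bereavement Leave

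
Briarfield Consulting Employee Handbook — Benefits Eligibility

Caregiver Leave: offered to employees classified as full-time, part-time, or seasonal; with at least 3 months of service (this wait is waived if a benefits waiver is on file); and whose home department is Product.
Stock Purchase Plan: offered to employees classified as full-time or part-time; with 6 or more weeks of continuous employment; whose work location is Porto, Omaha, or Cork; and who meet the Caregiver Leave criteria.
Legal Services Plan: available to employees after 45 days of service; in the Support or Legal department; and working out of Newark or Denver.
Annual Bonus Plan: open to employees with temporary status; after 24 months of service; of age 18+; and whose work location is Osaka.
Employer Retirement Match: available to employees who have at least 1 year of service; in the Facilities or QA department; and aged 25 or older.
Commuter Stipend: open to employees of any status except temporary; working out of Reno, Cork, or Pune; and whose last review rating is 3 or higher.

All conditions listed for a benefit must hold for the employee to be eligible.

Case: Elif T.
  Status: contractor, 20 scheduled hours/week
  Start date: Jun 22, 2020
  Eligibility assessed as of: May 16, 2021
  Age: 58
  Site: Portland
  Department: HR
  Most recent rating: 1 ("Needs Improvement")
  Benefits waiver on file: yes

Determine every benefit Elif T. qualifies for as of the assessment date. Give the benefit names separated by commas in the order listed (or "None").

None

Service from Jun 22, 2020 to May 16, 2021: 328 days.
Caregiver Leave — status contractor ✗ (requires full-time, part-time, or seasonal) → not eligible.
Stock Purchase Plan — status contractor ✗ (requires full-time or part-time) → not eligible.
Legal Services Plan — service 328 days ≥ 45 days ✓; dept HR ✗ → not eligible.
Annual Bonus Plan — status contractor ✗ (requires temporary) → not eligible.
Employer Retirement Match — service 328 days < 1 year (≈365 days) ✗ → not eligible.
Commuter Stipend — status contractor ✓ (not excluded); site Portland ✗ (not Reno, Cork, or Pune) → not eligible.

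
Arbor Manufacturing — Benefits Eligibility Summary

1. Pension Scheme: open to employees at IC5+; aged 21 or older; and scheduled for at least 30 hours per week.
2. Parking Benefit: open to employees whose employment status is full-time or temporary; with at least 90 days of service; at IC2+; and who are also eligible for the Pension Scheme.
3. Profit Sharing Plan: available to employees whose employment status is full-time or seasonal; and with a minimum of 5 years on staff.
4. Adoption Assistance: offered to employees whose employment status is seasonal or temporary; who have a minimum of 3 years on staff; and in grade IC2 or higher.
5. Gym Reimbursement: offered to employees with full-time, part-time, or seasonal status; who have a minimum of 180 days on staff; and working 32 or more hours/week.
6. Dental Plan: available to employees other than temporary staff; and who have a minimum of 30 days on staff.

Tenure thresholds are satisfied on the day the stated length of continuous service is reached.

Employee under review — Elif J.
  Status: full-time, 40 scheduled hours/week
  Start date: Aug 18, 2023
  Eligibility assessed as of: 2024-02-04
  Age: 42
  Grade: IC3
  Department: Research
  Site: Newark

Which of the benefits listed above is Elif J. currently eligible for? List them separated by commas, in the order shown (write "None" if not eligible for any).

Dental Plan

Service from Aug 18, 2023 to 2024-02-04: 170 days.
Pension Scheme — grade IC3 < IC5 ✗ → not eligible.
Parking Benefit — status full-time ✓; service 170 days ≥ 90 days ✓; grade IC3 ≥ IC2 ✓; not eligible for Pension Scheme ✗ → not eligible.
Profit Sharing Plan — status full-time ✓; service 170 days < 5 years (≈1825 days) ✗ → not eligible.
Adoption Assistance — status full-time ✗ (requires seasonal or temporary) → not eligible.
Gym Reimbursement — status full-time ✓; service 170 days < 180 days ✗ → not eligible.
Dental Plan — status full-time ✓ (not excluded); service 170 days ≥ 30 days ✓ → eligible.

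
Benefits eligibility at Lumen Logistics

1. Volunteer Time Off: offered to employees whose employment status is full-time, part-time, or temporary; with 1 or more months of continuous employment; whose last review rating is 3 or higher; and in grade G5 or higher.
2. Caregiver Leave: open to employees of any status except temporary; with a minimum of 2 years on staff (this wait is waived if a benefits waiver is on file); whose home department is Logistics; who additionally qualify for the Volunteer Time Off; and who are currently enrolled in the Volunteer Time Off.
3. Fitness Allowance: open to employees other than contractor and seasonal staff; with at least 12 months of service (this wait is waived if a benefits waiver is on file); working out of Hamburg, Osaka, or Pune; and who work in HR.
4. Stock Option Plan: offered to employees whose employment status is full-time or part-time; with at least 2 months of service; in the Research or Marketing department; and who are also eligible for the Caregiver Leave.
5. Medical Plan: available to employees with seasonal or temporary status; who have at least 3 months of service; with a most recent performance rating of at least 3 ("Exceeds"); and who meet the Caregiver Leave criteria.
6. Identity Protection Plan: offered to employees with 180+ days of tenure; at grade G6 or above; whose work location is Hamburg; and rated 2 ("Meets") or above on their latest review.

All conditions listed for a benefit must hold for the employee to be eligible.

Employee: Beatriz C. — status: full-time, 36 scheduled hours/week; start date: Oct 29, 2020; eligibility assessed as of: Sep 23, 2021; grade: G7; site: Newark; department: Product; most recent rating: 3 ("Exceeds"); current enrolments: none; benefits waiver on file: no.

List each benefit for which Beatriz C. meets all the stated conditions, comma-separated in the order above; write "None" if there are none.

Volunteer Time Off

Service from Oct 29, 2020 to Sep 23, 2021: 329 days.
Volunteer Time Off — status full-time ✓; service 329 days ≥ 1 month (≈30 days) ✓; rating 3 ≥ 3 ✓; grade G7 ≥ G5 ✓ → eligible.
Caregiver Leave — status full-time ✓ (not excluded); no waiver, service 329 days < 2 years (≈730 days) ✗ → not eligible.
Fitness Allowance — status full-time ✓ (not excluded); no waiver, service 329 days < 12 months (≈360 days) ✗ → not eligible.
Stock Option Plan — status full-time ✓; service 329 days ≥ 2 months (≈60 days) ✓; dept Product ✗ → not eligible.
Medical Plan — status full-time ✗ (requires seasonal or temporary) → not eligible.
Identity Protection Plan — service 329 days ≥ 180 days ✓; grade G7 ≥ G6 ✓; site Newark ✗ (not Hamburg) → not eligible.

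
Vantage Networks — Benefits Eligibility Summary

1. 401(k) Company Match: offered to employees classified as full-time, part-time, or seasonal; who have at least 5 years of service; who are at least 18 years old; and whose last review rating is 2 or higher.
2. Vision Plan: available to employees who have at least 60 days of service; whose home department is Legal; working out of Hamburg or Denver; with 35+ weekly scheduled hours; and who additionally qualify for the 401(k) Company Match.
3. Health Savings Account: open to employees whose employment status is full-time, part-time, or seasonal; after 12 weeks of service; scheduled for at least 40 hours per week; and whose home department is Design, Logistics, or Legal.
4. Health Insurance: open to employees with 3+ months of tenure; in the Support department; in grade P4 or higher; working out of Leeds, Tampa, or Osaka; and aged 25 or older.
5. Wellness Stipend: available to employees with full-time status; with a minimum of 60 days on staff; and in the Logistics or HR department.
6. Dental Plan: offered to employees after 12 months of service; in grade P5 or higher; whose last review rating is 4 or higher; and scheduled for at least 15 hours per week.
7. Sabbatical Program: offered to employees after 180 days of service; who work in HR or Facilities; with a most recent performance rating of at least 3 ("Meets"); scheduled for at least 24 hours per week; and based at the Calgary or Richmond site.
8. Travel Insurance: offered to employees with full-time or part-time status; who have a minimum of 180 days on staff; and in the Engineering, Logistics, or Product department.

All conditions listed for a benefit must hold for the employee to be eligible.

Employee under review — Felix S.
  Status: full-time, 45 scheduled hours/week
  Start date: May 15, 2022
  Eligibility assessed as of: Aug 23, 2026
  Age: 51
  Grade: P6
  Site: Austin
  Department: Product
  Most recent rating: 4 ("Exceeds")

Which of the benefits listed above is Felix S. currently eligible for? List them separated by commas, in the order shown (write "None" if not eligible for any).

Service from May 15, 2022 to Aug 23, 2026: 1561 days.
401(k) Company Match — status full-time ✓; service 1561 days < 5 years (≈1825 days) ✗ → not eligible.
Vision Plan — service 1561 days ≥ 60 days ✓; dept Product ✗ → not eligible.
Health Savings Account — status full-time ✓; service 1561 days ≥ 12 weeks (≈84 days) ✓; 45 hrs/wk ≥ 40 ✓; dept Product ✗ → not eligible.
Health Insurance — service 1561 days ≥ 3 months (≈90 days) ✓; dept Product ✗ → not eligible.
Wellness Stipend — status full-time ✓; service 1561 days ≥ 60 days ✓; dept Product ✗ → not eligible.
Dental Plan — service 1561 days ≥ 12 months (≈360 days) ✓; grade P6 ≥ P5 ✓; rating 4 ≥ 4 ✓; 45 hrs/wk ≥ 15 ✓ → eligible.
Sabbatical Program — service 1561 days ≥ 180 days ✓; dept Product ✗ → not eligible.
Travel Insurance — status full-time ✓; service 1561 days ≥ 180 days ✓; dept Product ✓ → eligible.

Dental Plan, Travel Insurance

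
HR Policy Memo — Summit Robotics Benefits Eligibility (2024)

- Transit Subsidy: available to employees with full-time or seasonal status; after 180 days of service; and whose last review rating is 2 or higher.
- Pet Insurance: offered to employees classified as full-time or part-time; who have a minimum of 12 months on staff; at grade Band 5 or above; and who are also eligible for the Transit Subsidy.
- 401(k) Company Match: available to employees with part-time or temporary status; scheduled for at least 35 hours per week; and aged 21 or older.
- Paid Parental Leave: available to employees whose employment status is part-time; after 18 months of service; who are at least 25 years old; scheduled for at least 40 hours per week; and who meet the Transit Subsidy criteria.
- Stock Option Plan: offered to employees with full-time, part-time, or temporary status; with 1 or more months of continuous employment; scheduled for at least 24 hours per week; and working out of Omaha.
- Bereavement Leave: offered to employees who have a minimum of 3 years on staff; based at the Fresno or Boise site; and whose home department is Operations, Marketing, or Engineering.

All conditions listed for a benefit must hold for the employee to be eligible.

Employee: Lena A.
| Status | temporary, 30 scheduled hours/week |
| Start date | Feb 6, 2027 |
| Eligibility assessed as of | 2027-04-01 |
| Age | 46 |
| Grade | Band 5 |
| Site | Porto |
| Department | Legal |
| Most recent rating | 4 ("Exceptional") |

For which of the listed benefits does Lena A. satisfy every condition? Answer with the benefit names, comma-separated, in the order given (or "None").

None

Service from Feb 6, 2027 to 2027-04-01: 54 days.
Transit Subsidy — status temporary ✗ (requires full-time or seasonal) → not eligible.
Pet Insurance — status temporary ✗ (requires full-time or part-time) → not eligible.
401(k) Company Match — status temporary ✓; 30 hrs/wk < 35 ✗ → not eligible.
Paid Parental Leave — status temporary ✗ (requires part-time) → not eligible.
Stock Option Plan — status temporary ✓; service 54 days ≥ 1 month (≈30 days) ✓; 30 hrs/wk ≥ 24 ✓; site Porto ✗ (not Omaha) → not eligible.
Bereavement Leave — service 54 days < 3 years (≈1095 days) ✗ → not eligible.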